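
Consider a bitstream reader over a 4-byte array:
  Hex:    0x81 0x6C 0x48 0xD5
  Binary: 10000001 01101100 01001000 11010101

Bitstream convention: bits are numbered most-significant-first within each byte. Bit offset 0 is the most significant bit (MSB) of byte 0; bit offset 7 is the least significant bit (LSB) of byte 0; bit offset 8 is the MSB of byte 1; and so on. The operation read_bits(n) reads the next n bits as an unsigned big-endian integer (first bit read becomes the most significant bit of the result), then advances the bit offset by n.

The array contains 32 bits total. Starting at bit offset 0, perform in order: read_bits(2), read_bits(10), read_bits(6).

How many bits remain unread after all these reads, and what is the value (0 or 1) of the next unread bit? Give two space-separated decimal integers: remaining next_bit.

Read 1: bits[0:2] width=2 -> value=2 (bin 10); offset now 2 = byte 0 bit 2; 30 bits remain
Read 2: bits[2:12] width=10 -> value=22 (bin 0000010110); offset now 12 = byte 1 bit 4; 20 bits remain
Read 3: bits[12:18] width=6 -> value=49 (bin 110001); offset now 18 = byte 2 bit 2; 14 bits remain

Answer: 14 0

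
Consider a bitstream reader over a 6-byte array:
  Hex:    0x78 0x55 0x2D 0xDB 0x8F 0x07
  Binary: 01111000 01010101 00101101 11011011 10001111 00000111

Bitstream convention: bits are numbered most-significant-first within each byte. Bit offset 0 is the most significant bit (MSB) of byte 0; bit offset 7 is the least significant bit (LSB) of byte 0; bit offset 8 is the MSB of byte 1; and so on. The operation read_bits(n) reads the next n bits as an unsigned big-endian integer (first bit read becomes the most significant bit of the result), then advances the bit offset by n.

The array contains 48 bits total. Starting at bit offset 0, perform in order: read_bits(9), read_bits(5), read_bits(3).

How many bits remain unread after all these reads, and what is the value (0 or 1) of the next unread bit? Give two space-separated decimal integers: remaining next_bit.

Answer: 31 0

Derivation:
Read 1: bits[0:9] width=9 -> value=240 (bin 011110000); offset now 9 = byte 1 bit 1; 39 bits remain
Read 2: bits[9:14] width=5 -> value=21 (bin 10101); offset now 14 = byte 1 bit 6; 34 bits remain
Read 3: bits[14:17] width=3 -> value=2 (bin 010); offset now 17 = byte 2 bit 1; 31 bits remain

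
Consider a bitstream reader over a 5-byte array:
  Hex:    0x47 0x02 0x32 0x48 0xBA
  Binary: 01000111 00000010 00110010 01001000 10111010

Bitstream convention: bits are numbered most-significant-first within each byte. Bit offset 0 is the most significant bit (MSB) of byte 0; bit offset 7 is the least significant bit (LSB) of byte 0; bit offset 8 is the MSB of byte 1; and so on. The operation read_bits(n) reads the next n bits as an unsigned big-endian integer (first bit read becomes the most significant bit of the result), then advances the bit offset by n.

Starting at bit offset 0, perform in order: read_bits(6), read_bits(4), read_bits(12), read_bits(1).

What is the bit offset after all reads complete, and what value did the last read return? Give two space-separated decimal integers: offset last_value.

Answer: 23 1

Derivation:
Read 1: bits[0:6] width=6 -> value=17 (bin 010001); offset now 6 = byte 0 bit 6; 34 bits remain
Read 2: bits[6:10] width=4 -> value=12 (bin 1100); offset now 10 = byte 1 bit 2; 30 bits remain
Read 3: bits[10:22] width=12 -> value=140 (bin 000010001100); offset now 22 = byte 2 bit 6; 18 bits remain
Read 4: bits[22:23] width=1 -> value=1 (bin 1); offset now 23 = byte 2 bit 7; 17 bits remain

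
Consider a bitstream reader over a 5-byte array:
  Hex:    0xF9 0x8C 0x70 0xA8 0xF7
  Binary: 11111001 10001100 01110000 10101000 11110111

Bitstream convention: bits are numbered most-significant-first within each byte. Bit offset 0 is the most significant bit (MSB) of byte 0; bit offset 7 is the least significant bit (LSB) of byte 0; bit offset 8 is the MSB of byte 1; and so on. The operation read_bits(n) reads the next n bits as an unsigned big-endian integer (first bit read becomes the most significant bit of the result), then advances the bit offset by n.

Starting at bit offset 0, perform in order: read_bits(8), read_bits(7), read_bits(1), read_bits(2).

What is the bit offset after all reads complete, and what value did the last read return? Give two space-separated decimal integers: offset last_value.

Read 1: bits[0:8] width=8 -> value=249 (bin 11111001); offset now 8 = byte 1 bit 0; 32 bits remain
Read 2: bits[8:15] width=7 -> value=70 (bin 1000110); offset now 15 = byte 1 bit 7; 25 bits remain
Read 3: bits[15:16] width=1 -> value=0 (bin 0); offset now 16 = byte 2 bit 0; 24 bits remain
Read 4: bits[16:18] width=2 -> value=1 (bin 01); offset now 18 = byte 2 bit 2; 22 bits remain

Answer: 18 1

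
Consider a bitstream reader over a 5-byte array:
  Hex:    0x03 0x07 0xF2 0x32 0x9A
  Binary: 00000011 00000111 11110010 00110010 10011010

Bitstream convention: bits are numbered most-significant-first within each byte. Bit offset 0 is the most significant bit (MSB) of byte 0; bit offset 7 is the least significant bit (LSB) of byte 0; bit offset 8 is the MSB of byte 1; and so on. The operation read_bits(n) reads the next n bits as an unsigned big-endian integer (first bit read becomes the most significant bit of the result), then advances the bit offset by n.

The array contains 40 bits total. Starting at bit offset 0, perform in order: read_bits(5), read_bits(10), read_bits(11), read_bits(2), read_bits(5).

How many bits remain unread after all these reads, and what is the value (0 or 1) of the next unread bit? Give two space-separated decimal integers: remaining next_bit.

Read 1: bits[0:5] width=5 -> value=0 (bin 00000); offset now 5 = byte 0 bit 5; 35 bits remain
Read 2: bits[5:15] width=10 -> value=387 (bin 0110000011); offset now 15 = byte 1 bit 7; 25 bits remain
Read 3: bits[15:26] width=11 -> value=1992 (bin 11111001000); offset now 26 = byte 3 bit 2; 14 bits remain
Read 4: bits[26:28] width=2 -> value=3 (bin 11); offset now 28 = byte 3 bit 4; 12 bits remain
Read 5: bits[28:33] width=5 -> value=5 (bin 00101); offset now 33 = byte 4 bit 1; 7 bits remain

Answer: 7 0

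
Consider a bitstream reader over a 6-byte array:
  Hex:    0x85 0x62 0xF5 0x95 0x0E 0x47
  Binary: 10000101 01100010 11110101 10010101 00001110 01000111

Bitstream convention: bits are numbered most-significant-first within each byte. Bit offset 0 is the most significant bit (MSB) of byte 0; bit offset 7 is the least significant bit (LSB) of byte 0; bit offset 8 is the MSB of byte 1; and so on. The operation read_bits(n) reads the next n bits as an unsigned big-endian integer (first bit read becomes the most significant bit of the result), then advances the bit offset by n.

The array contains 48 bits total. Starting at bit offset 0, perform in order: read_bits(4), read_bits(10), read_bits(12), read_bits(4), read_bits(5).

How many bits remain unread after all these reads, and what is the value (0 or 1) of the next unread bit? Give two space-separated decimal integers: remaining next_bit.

Answer: 13 0

Derivation:
Read 1: bits[0:4] width=4 -> value=8 (bin 1000); offset now 4 = byte 0 bit 4; 44 bits remain
Read 2: bits[4:14] width=10 -> value=344 (bin 0101011000); offset now 14 = byte 1 bit 6; 34 bits remain
Read 3: bits[14:26] width=12 -> value=3030 (bin 101111010110); offset now 26 = byte 3 bit 2; 22 bits remain
Read 4: bits[26:30] width=4 -> value=5 (bin 0101); offset now 30 = byte 3 bit 6; 18 bits remain
Read 5: bits[30:35] width=5 -> value=8 (bin 01000); offset now 35 = byte 4 bit 3; 13 bits remain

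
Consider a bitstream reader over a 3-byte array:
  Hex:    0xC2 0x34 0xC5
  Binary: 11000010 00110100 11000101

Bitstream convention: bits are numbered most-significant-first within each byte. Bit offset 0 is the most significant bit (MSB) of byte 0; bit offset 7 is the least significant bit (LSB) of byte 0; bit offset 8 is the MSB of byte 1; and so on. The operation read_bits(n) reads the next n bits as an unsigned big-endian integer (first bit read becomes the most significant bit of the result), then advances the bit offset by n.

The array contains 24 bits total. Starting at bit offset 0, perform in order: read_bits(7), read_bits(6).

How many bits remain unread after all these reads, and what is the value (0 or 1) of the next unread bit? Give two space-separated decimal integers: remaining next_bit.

Read 1: bits[0:7] width=7 -> value=97 (bin 1100001); offset now 7 = byte 0 bit 7; 17 bits remain
Read 2: bits[7:13] width=6 -> value=6 (bin 000110); offset now 13 = byte 1 bit 5; 11 bits remain

Answer: 11 1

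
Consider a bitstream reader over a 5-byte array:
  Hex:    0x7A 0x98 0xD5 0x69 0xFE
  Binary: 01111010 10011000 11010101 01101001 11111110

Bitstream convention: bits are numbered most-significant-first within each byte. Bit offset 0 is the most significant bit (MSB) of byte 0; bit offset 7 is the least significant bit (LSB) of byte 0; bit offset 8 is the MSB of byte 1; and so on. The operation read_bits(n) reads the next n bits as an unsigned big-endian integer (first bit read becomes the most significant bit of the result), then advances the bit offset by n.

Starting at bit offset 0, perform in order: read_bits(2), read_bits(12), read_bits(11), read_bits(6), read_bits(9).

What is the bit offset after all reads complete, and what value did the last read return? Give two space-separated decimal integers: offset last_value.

Read 1: bits[0:2] width=2 -> value=1 (bin 01); offset now 2 = byte 0 bit 2; 38 bits remain
Read 2: bits[2:14] width=12 -> value=3750 (bin 111010100110); offset now 14 = byte 1 bit 6; 26 bits remain
Read 3: bits[14:25] width=11 -> value=426 (bin 00110101010); offset now 25 = byte 3 bit 1; 15 bits remain
Read 4: bits[25:31] width=6 -> value=52 (bin 110100); offset now 31 = byte 3 bit 7; 9 bits remain
Read 5: bits[31:40] width=9 -> value=510 (bin 111111110); offset now 40 = byte 5 bit 0; 0 bits remain

Answer: 40 510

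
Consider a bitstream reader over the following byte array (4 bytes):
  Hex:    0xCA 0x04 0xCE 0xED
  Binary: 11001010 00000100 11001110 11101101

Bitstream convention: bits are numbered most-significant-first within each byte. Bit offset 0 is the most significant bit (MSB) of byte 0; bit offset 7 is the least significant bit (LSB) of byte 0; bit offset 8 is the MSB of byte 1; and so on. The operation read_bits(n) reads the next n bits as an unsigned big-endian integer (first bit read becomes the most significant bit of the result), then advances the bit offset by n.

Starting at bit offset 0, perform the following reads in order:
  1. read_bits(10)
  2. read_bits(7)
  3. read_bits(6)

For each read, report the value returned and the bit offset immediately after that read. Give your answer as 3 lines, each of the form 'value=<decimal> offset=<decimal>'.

Read 1: bits[0:10] width=10 -> value=808 (bin 1100101000); offset now 10 = byte 1 bit 2; 22 bits remain
Read 2: bits[10:17] width=7 -> value=9 (bin 0001001); offset now 17 = byte 2 bit 1; 15 bits remain
Read 3: bits[17:23] width=6 -> value=39 (bin 100111); offset now 23 = byte 2 bit 7; 9 bits remain

Answer: value=808 offset=10
value=9 offset=17
value=39 offset=23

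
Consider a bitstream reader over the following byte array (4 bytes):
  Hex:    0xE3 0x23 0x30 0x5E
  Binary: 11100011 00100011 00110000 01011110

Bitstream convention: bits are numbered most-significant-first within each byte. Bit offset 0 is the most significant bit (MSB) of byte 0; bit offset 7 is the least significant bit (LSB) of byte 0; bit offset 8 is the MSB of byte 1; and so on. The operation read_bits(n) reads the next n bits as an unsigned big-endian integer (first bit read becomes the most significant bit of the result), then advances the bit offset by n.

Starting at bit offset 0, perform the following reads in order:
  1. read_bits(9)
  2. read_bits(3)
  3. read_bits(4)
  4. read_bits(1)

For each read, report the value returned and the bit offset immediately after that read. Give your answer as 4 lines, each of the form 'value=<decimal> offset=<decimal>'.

Read 1: bits[0:9] width=9 -> value=454 (bin 111000110); offset now 9 = byte 1 bit 1; 23 bits remain
Read 2: bits[9:12] width=3 -> value=2 (bin 010); offset now 12 = byte 1 bit 4; 20 bits remain
Read 3: bits[12:16] width=4 -> value=3 (bin 0011); offset now 16 = byte 2 bit 0; 16 bits remain
Read 4: bits[16:17] width=1 -> value=0 (bin 0); offset now 17 = byte 2 bit 1; 15 bits remain

Answer: value=454 offset=9
value=2 offset=12
value=3 offset=16
value=0 offset=17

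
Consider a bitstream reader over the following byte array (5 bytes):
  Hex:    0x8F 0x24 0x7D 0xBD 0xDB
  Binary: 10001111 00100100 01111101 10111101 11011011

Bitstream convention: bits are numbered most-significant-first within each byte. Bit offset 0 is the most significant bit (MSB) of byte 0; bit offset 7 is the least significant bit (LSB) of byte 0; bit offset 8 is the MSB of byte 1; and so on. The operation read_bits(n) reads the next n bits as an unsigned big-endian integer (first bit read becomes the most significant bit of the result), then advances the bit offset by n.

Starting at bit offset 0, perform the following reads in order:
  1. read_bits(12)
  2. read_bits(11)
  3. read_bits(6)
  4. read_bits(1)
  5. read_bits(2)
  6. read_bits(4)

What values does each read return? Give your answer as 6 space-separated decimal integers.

Answer: 2290 574 55 1 1 13

Derivation:
Read 1: bits[0:12] width=12 -> value=2290 (bin 100011110010); offset now 12 = byte 1 bit 4; 28 bits remain
Read 2: bits[12:23] width=11 -> value=574 (bin 01000111110); offset now 23 = byte 2 bit 7; 17 bits remain
Read 3: bits[23:29] width=6 -> value=55 (bin 110111); offset now 29 = byte 3 bit 5; 11 bits remain
Read 4: bits[29:30] width=1 -> value=1 (bin 1); offset now 30 = byte 3 bit 6; 10 bits remain
Read 5: bits[30:32] width=2 -> value=1 (bin 01); offset now 32 = byte 4 bit 0; 8 bits remain
Read 6: bits[32:36] width=4 -> value=13 (bin 1101); offset now 36 = byte 4 bit 4; 4 bits remain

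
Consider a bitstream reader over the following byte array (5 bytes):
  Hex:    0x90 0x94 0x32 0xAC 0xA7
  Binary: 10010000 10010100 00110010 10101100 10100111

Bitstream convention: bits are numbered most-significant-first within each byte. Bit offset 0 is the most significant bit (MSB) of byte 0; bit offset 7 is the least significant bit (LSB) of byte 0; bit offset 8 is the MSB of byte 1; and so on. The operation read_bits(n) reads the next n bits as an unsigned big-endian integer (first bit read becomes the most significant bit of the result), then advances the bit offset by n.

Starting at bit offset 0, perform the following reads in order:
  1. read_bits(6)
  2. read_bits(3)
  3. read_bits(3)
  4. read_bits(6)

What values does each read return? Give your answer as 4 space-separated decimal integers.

Answer: 36 1 1 16

Derivation:
Read 1: bits[0:6] width=6 -> value=36 (bin 100100); offset now 6 = byte 0 bit 6; 34 bits remain
Read 2: bits[6:9] width=3 -> value=1 (bin 001); offset now 9 = byte 1 bit 1; 31 bits remain
Read 3: bits[9:12] width=3 -> value=1 (bin 001); offset now 12 = byte 1 bit 4; 28 bits remain
Read 4: bits[12:18] width=6 -> value=16 (bin 010000); offset now 18 = byte 2 bit 2; 22 bits remain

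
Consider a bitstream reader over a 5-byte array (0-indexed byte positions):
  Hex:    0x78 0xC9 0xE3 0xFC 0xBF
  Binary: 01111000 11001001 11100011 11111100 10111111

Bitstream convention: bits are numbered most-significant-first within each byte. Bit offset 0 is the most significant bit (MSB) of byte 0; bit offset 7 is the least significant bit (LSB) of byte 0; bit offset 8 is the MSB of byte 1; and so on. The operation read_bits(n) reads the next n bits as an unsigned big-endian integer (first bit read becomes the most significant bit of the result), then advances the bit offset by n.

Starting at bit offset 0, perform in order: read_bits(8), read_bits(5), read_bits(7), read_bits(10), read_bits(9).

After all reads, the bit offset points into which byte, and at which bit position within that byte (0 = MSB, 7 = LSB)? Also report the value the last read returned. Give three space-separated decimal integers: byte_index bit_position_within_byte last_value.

Answer: 4 7 95

Derivation:
Read 1: bits[0:8] width=8 -> value=120 (bin 01111000); offset now 8 = byte 1 bit 0; 32 bits remain
Read 2: bits[8:13] width=5 -> value=25 (bin 11001); offset now 13 = byte 1 bit 5; 27 bits remain
Read 3: bits[13:20] width=7 -> value=30 (bin 0011110); offset now 20 = byte 2 bit 4; 20 bits remain
Read 4: bits[20:30] width=10 -> value=255 (bin 0011111111); offset now 30 = byte 3 bit 6; 10 bits remain
Read 5: bits[30:39] width=9 -> value=95 (bin 001011111); offset now 39 = byte 4 bit 7; 1 bits remain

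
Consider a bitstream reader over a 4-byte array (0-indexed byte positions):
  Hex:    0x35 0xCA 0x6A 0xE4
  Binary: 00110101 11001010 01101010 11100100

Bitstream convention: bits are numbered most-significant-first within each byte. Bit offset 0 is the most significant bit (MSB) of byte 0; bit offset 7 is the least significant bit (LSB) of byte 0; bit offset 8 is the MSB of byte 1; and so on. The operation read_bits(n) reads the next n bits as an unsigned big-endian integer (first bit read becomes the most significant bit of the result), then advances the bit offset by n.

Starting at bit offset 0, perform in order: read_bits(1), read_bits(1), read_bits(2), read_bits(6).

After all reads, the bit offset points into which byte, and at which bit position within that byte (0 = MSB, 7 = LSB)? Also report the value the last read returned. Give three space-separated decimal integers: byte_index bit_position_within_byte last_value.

Read 1: bits[0:1] width=1 -> value=0 (bin 0); offset now 1 = byte 0 bit 1; 31 bits remain
Read 2: bits[1:2] width=1 -> value=0 (bin 0); offset now 2 = byte 0 bit 2; 30 bits remain
Read 3: bits[2:4] width=2 -> value=3 (bin 11); offset now 4 = byte 0 bit 4; 28 bits remain
Read 4: bits[4:10] width=6 -> value=23 (bin 010111); offset now 10 = byte 1 bit 2; 22 bits remain

Answer: 1 2 23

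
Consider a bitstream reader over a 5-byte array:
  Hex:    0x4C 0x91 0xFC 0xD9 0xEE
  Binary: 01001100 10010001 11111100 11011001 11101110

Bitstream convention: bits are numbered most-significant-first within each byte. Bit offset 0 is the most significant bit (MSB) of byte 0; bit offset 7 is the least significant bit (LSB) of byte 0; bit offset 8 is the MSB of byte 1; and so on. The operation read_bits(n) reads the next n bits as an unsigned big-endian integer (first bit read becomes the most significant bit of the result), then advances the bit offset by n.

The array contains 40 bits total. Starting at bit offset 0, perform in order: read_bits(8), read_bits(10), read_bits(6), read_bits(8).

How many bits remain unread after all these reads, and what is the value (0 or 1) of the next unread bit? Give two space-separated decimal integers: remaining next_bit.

Read 1: bits[0:8] width=8 -> value=76 (bin 01001100); offset now 8 = byte 1 bit 0; 32 bits remain
Read 2: bits[8:18] width=10 -> value=583 (bin 1001000111); offset now 18 = byte 2 bit 2; 22 bits remain
Read 3: bits[18:24] width=6 -> value=60 (bin 111100); offset now 24 = byte 3 bit 0; 16 bits remain
Read 4: bits[24:32] width=8 -> value=217 (bin 11011001); offset now 32 = byte 4 bit 0; 8 bits remain

Answer: 8 1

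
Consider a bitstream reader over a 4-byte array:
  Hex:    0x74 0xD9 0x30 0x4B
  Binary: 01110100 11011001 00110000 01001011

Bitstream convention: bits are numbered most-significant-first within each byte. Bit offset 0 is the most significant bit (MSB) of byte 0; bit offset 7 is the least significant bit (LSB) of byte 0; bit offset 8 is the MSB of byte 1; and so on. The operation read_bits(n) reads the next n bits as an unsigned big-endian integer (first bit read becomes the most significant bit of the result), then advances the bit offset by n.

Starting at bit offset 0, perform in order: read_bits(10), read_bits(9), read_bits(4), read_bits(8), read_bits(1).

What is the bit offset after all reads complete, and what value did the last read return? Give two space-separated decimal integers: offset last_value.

Answer: 32 1

Derivation:
Read 1: bits[0:10] width=10 -> value=467 (bin 0111010011); offset now 10 = byte 1 bit 2; 22 bits remain
Read 2: bits[10:19] width=9 -> value=201 (bin 011001001); offset now 19 = byte 2 bit 3; 13 bits remain
Read 3: bits[19:23] width=4 -> value=8 (bin 1000); offset now 23 = byte 2 bit 7; 9 bits remain
Read 4: bits[23:31] width=8 -> value=37 (bin 00100101); offset now 31 = byte 3 bit 7; 1 bits remain
Read 5: bits[31:32] width=1 -> value=1 (bin 1); offset now 32 = byte 4 bit 0; 0 bits remain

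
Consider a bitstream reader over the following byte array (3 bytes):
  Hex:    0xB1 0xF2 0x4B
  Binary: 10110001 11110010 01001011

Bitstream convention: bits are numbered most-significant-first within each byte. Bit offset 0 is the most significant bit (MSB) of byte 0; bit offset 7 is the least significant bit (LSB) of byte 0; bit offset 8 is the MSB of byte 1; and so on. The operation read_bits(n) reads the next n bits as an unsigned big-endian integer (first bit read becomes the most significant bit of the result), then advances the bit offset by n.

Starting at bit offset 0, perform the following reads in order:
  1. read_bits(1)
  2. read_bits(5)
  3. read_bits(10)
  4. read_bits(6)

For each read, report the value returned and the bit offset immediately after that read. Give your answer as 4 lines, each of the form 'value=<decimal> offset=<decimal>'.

Answer: value=1 offset=1
value=12 offset=6
value=498 offset=16
value=18 offset=22

Derivation:
Read 1: bits[0:1] width=1 -> value=1 (bin 1); offset now 1 = byte 0 bit 1; 23 bits remain
Read 2: bits[1:6] width=5 -> value=12 (bin 01100); offset now 6 = byte 0 bit 6; 18 bits remain
Read 3: bits[6:16] width=10 -> value=498 (bin 0111110010); offset now 16 = byte 2 bit 0; 8 bits remain
Read 4: bits[16:22] width=6 -> value=18 (bin 010010); offset now 22 = byte 2 bit 6; 2 bits remain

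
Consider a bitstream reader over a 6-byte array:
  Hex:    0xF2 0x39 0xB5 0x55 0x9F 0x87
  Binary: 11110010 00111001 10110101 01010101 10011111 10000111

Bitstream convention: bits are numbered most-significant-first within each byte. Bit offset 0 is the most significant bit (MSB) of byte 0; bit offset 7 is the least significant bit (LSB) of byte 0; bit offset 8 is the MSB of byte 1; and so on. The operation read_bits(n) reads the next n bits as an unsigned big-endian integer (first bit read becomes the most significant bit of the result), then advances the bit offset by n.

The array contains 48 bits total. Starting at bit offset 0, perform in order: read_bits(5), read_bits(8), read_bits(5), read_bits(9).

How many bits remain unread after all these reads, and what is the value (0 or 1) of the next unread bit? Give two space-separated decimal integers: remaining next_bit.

Read 1: bits[0:5] width=5 -> value=30 (bin 11110); offset now 5 = byte 0 bit 5; 43 bits remain
Read 2: bits[5:13] width=8 -> value=71 (bin 01000111); offset now 13 = byte 1 bit 5; 35 bits remain
Read 3: bits[13:18] width=5 -> value=6 (bin 00110); offset now 18 = byte 2 bit 2; 30 bits remain
Read 4: bits[18:27] width=9 -> value=426 (bin 110101010); offset now 27 = byte 3 bit 3; 21 bits remain

Answer: 21 1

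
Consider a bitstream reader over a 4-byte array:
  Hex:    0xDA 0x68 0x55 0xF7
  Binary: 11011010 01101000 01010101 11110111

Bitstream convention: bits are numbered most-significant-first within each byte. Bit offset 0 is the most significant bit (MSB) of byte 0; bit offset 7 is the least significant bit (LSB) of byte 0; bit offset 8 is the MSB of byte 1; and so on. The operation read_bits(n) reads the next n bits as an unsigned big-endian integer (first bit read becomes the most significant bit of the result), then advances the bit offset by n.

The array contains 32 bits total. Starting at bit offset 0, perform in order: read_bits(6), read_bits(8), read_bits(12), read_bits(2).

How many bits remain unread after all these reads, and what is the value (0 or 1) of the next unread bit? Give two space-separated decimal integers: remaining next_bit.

Answer: 4 0

Derivation:
Read 1: bits[0:6] width=6 -> value=54 (bin 110110); offset now 6 = byte 0 bit 6; 26 bits remain
Read 2: bits[6:14] width=8 -> value=154 (bin 10011010); offset now 14 = byte 1 bit 6; 18 bits remain
Read 3: bits[14:26] width=12 -> value=343 (bin 000101010111); offset now 26 = byte 3 bit 2; 6 bits remain
Read 4: bits[26:28] width=2 -> value=3 (bin 11); offset now 28 = byte 3 bit 4; 4 bits remain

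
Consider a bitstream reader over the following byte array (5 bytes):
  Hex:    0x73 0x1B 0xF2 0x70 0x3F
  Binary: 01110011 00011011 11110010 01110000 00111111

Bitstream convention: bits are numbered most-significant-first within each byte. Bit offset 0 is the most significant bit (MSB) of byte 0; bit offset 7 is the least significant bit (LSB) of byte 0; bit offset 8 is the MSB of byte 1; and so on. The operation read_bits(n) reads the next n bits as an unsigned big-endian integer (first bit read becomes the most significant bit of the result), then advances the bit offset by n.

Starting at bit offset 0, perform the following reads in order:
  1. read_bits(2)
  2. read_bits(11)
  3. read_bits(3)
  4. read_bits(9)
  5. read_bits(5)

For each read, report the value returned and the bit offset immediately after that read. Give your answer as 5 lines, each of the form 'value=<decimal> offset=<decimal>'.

Read 1: bits[0:2] width=2 -> value=1 (bin 01); offset now 2 = byte 0 bit 2; 38 bits remain
Read 2: bits[2:13] width=11 -> value=1635 (bin 11001100011); offset now 13 = byte 1 bit 5; 27 bits remain
Read 3: bits[13:16] width=3 -> value=3 (bin 011); offset now 16 = byte 2 bit 0; 24 bits remain
Read 4: bits[16:25] width=9 -> value=484 (bin 111100100); offset now 25 = byte 3 bit 1; 15 bits remain
Read 5: bits[25:30] width=5 -> value=28 (bin 11100); offset now 30 = byte 3 bit 6; 10 bits remain

Answer: value=1 offset=2
value=1635 offset=13
value=3 offset=16
value=484 offset=25
value=28 offset=30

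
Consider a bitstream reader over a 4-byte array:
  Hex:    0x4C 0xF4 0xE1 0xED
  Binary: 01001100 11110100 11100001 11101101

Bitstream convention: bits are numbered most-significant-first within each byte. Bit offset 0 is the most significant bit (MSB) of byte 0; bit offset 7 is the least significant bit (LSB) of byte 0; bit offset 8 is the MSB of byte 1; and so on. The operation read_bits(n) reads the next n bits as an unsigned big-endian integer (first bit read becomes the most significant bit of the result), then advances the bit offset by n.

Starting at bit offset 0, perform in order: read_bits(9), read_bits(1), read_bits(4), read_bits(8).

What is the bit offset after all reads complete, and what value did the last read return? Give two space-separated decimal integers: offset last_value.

Answer: 22 56

Derivation:
Read 1: bits[0:9] width=9 -> value=153 (bin 010011001); offset now 9 = byte 1 bit 1; 23 bits remain
Read 2: bits[9:10] width=1 -> value=1 (bin 1); offset now 10 = byte 1 bit 2; 22 bits remain
Read 3: bits[10:14] width=4 -> value=13 (bin 1101); offset now 14 = byte 1 bit 6; 18 bits remain
Read 4: bits[14:22] width=8 -> value=56 (bin 00111000); offset now 22 = byte 2 bit 6; 10 bits remain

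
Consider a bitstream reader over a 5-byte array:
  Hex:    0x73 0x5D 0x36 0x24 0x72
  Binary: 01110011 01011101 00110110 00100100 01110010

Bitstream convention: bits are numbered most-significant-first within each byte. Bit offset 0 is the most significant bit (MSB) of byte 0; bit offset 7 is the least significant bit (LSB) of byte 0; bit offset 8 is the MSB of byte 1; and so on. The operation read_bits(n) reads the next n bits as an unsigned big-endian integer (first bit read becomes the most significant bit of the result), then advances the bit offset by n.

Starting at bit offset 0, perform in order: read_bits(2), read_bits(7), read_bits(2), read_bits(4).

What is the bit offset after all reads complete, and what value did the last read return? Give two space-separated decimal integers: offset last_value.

Read 1: bits[0:2] width=2 -> value=1 (bin 01); offset now 2 = byte 0 bit 2; 38 bits remain
Read 2: bits[2:9] width=7 -> value=102 (bin 1100110); offset now 9 = byte 1 bit 1; 31 bits remain
Read 3: bits[9:11] width=2 -> value=2 (bin 10); offset now 11 = byte 1 bit 3; 29 bits remain
Read 4: bits[11:15] width=4 -> value=14 (bin 1110); offset now 15 = byte 1 bit 7; 25 bits remain

Answer: 15 14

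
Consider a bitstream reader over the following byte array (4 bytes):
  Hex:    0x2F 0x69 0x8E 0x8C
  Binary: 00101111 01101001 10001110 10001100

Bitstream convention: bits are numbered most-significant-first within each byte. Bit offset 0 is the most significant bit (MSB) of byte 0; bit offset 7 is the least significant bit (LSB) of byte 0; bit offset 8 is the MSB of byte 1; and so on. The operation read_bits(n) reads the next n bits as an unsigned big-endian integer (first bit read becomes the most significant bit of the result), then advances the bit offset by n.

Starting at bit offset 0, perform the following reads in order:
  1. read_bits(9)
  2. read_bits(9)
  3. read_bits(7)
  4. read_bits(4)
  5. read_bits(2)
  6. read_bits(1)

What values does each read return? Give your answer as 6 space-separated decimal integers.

Read 1: bits[0:9] width=9 -> value=94 (bin 001011110); offset now 9 = byte 1 bit 1; 23 bits remain
Read 2: bits[9:18] width=9 -> value=422 (bin 110100110); offset now 18 = byte 2 bit 2; 14 bits remain
Read 3: bits[18:25] width=7 -> value=29 (bin 0011101); offset now 25 = byte 3 bit 1; 7 bits remain
Read 4: bits[25:29] width=4 -> value=1 (bin 0001); offset now 29 = byte 3 bit 5; 3 bits remain
Read 5: bits[29:31] width=2 -> value=2 (bin 10); offset now 31 = byte 3 bit 7; 1 bits remain
Read 6: bits[31:32] width=1 -> value=0 (bin 0); offset now 32 = byte 4 bit 0; 0 bits remain

Answer: 94 422 29 1 2 0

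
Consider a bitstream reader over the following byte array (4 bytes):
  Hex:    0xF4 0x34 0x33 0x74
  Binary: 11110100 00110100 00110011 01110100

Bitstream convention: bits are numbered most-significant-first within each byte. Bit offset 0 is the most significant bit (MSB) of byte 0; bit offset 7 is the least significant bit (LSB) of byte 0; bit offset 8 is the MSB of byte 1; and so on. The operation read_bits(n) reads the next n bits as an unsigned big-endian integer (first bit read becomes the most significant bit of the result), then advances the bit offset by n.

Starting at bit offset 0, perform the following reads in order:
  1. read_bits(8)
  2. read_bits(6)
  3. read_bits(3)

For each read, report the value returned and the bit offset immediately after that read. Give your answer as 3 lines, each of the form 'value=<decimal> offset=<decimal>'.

Read 1: bits[0:8] width=8 -> value=244 (bin 11110100); offset now 8 = byte 1 bit 0; 24 bits remain
Read 2: bits[8:14] width=6 -> value=13 (bin 001101); offset now 14 = byte 1 bit 6; 18 bits remain
Read 3: bits[14:17] width=3 -> value=0 (bin 000); offset now 17 = byte 2 bit 1; 15 bits remain

Answer: value=244 offset=8
value=13 offset=14
value=0 offset=17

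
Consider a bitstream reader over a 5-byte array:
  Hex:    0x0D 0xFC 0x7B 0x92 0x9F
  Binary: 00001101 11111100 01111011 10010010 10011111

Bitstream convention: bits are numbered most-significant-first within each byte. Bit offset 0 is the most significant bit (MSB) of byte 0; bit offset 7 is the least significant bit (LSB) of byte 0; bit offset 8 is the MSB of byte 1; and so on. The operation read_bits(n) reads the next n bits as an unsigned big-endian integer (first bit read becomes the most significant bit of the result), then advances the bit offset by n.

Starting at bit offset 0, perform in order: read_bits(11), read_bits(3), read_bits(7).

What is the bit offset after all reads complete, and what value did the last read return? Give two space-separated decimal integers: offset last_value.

Read 1: bits[0:11] width=11 -> value=111 (bin 00001101111); offset now 11 = byte 1 bit 3; 29 bits remain
Read 2: bits[11:14] width=3 -> value=7 (bin 111); offset now 14 = byte 1 bit 6; 26 bits remain
Read 3: bits[14:21] width=7 -> value=15 (bin 0001111); offset now 21 = byte 2 bit 5; 19 bits remain

Answer: 21 15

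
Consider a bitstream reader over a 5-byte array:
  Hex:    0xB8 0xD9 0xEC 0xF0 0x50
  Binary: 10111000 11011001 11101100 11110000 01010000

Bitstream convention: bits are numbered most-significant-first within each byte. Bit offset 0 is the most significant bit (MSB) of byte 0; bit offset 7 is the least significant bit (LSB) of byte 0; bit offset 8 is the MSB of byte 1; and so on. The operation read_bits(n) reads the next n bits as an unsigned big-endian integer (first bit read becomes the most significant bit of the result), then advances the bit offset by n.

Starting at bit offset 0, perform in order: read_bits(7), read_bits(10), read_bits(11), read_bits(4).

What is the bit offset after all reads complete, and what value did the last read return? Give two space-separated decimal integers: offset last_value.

Read 1: bits[0:7] width=7 -> value=92 (bin 1011100); offset now 7 = byte 0 bit 7; 33 bits remain
Read 2: bits[7:17] width=10 -> value=435 (bin 0110110011); offset now 17 = byte 2 bit 1; 23 bits remain
Read 3: bits[17:28] width=11 -> value=1743 (bin 11011001111); offset now 28 = byte 3 bit 4; 12 bits remain
Read 4: bits[28:32] width=4 -> value=0 (bin 0000); offset now 32 = byte 4 bit 0; 8 bits remain

Answer: 32 0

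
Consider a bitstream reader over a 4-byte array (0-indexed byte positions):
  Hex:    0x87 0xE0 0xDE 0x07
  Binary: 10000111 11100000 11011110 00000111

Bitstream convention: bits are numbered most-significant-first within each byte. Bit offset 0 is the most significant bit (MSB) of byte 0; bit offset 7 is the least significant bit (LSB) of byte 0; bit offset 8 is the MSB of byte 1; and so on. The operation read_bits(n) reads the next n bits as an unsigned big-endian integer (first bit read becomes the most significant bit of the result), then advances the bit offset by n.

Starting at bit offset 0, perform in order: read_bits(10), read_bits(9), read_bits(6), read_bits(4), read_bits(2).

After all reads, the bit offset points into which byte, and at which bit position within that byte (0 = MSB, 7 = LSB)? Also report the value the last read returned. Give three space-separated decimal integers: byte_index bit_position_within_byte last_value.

Read 1: bits[0:10] width=10 -> value=543 (bin 1000011111); offset now 10 = byte 1 bit 2; 22 bits remain
Read 2: bits[10:19] width=9 -> value=262 (bin 100000110); offset now 19 = byte 2 bit 3; 13 bits remain
Read 3: bits[19:25] width=6 -> value=60 (bin 111100); offset now 25 = byte 3 bit 1; 7 bits remain
Read 4: bits[25:29] width=4 -> value=0 (bin 0000); offset now 29 = byte 3 bit 5; 3 bits remain
Read 5: bits[29:31] width=2 -> value=3 (bin 11); offset now 31 = byte 3 bit 7; 1 bits remain

Answer: 3 7 3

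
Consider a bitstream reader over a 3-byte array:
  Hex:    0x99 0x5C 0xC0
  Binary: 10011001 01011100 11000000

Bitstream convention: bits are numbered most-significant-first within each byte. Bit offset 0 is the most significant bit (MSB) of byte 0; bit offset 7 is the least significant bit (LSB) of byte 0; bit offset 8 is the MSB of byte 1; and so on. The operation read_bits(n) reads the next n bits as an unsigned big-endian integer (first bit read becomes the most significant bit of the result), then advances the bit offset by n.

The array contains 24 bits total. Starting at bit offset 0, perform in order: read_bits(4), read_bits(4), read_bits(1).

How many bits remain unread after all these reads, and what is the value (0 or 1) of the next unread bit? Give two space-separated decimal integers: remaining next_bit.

Read 1: bits[0:4] width=4 -> value=9 (bin 1001); offset now 4 = byte 0 bit 4; 20 bits remain
Read 2: bits[4:8] width=4 -> value=9 (bin 1001); offset now 8 = byte 1 bit 0; 16 bits remain
Read 3: bits[8:9] width=1 -> value=0 (bin 0); offset now 9 = byte 1 bit 1; 15 bits remain

Answer: 15 1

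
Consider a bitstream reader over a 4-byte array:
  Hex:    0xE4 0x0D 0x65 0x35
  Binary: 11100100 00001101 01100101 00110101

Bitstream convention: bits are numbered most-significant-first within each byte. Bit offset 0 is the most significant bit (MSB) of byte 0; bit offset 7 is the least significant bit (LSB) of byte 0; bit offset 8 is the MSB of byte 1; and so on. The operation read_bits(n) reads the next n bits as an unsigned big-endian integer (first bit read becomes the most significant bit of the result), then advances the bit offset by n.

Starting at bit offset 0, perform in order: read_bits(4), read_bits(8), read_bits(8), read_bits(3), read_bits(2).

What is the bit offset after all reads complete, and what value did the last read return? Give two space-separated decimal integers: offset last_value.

Read 1: bits[0:4] width=4 -> value=14 (bin 1110); offset now 4 = byte 0 bit 4; 28 bits remain
Read 2: bits[4:12] width=8 -> value=64 (bin 01000000); offset now 12 = byte 1 bit 4; 20 bits remain
Read 3: bits[12:20] width=8 -> value=214 (bin 11010110); offset now 20 = byte 2 bit 4; 12 bits remain
Read 4: bits[20:23] width=3 -> value=2 (bin 010); offset now 23 = byte 2 bit 7; 9 bits remain
Read 5: bits[23:25] width=2 -> value=2 (bin 10); offset now 25 = byte 3 bit 1; 7 bits remain

Answer: 25 2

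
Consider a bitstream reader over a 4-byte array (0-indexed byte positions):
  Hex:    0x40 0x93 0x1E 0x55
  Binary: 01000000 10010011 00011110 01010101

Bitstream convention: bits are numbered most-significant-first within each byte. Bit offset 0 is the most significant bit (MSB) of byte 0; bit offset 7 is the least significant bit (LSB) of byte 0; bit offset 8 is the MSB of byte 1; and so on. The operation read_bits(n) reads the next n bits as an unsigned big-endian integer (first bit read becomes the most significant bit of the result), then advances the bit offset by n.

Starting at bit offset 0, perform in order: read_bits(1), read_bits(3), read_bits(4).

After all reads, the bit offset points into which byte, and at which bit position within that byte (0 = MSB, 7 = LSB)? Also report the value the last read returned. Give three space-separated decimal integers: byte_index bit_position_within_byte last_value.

Read 1: bits[0:1] width=1 -> value=0 (bin 0); offset now 1 = byte 0 bit 1; 31 bits remain
Read 2: bits[1:4] width=3 -> value=4 (bin 100); offset now 4 = byte 0 bit 4; 28 bits remain
Read 3: bits[4:8] width=4 -> value=0 (bin 0000); offset now 8 = byte 1 bit 0; 24 bits remain

Answer: 1 0 0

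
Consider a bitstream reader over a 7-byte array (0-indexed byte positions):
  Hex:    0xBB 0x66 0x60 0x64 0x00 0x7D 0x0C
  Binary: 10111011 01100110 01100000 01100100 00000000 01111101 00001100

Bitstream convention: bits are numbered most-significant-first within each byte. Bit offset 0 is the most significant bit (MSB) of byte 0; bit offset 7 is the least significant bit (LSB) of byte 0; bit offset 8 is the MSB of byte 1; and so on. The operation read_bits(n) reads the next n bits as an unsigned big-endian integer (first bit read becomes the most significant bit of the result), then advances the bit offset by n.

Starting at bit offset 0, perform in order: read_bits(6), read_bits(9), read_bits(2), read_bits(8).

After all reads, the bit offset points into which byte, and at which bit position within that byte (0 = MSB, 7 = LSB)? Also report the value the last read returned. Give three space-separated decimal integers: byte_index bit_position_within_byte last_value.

Read 1: bits[0:6] width=6 -> value=46 (bin 101110); offset now 6 = byte 0 bit 6; 50 bits remain
Read 2: bits[6:15] width=9 -> value=435 (bin 110110011); offset now 15 = byte 1 bit 7; 41 bits remain
Read 3: bits[15:17] width=2 -> value=0 (bin 00); offset now 17 = byte 2 bit 1; 39 bits remain
Read 4: bits[17:25] width=8 -> value=192 (bin 11000000); offset now 25 = byte 3 bit 1; 31 bits remain

Answer: 3 1 192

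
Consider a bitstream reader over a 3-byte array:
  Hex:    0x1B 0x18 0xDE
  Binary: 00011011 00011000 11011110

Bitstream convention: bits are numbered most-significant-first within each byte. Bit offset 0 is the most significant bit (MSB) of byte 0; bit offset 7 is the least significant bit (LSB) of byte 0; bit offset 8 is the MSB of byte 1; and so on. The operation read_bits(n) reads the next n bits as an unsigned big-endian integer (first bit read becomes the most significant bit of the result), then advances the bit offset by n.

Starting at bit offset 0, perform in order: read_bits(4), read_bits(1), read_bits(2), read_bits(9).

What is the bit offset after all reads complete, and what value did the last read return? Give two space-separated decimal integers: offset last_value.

Read 1: bits[0:4] width=4 -> value=1 (bin 0001); offset now 4 = byte 0 bit 4; 20 bits remain
Read 2: bits[4:5] width=1 -> value=1 (bin 1); offset now 5 = byte 0 bit 5; 19 bits remain
Read 3: bits[5:7] width=2 -> value=1 (bin 01); offset now 7 = byte 0 bit 7; 17 bits remain
Read 4: bits[7:16] width=9 -> value=280 (bin 100011000); offset now 16 = byte 2 bit 0; 8 bits remain

Answer: 16 280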